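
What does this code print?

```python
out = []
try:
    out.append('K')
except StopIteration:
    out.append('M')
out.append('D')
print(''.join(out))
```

Execution trace: 'K' (try body, no exception) → 'D' (after the try/except). Output: KD

Answer: KD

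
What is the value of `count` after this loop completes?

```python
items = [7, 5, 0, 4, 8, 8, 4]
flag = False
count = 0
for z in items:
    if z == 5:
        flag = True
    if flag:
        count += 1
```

Count elements after first 5 in [7, 5, 0, 4, 8, 8, 4]
`count` takes the values: 0 → 1 → 2 → 3 → 4 → 5 → 6

Answer: 6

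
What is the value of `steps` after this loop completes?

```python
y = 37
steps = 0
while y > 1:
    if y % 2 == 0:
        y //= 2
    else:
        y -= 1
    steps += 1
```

Steps to reduce 37 to 1
`steps` takes the values: 0 → 1 → 2 → 3 → 4 → 5 → 6 → 7

Answer: 7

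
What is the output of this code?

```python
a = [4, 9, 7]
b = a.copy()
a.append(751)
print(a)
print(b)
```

Key concept: list.copy() creates independent copy.
Step by step:
`a = [4, 9, 7]` → a = [4, 9, 7]
`b = a.copy()` → b = [4, 9, 7]
`a.append(751)` → a = [4, 9, 7, 751]
`print(a)` → prints [4, 9, 7, 751]
`print(b)` → prints [4, 9, 7]

Answer:
[4, 9, 7, 751]
[4, 9, 7]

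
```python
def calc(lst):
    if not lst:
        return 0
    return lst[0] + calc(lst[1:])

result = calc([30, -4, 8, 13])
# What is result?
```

30 + (-4) + 8 + 13 + 0 = 47

Answer: 47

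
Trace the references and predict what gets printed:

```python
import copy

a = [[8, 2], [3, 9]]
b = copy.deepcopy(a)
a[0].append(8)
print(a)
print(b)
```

Key concept: deep copy is fully independent.
Step by step:
`a = [[8, 2], [3, 9]]` → a = [[8, 2], [3, 9]]
`b = copy.deepcopy(a)` → b = [[8, 2], [3, 9]]
`a[0].append(8)` → a = [[8, 2, 8], [3, 9]]
`print(a)` → prints [[8, 2, 8], [3, 9]]
`print(b)` → prints [[8, 2], [3, 9]]

Answer:
[[8, 2, 8], [3, 9]]
[[8, 2], [3, 9]]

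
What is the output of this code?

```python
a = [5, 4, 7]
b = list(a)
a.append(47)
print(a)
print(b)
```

Key concept: list() constructor creates copy.
Step by step:
`a = [5, 4, 7]` → a = [5, 4, 7]
`b = list(a)` → b = [5, 4, 7]
`a.append(47)` → a = [5, 4, 7, 47]
`print(a)` → prints [5, 4, 7, 47]
`print(b)` → prints [5, 4, 7]

Answer:
[5, 4, 7, 47]
[5, 4, 7]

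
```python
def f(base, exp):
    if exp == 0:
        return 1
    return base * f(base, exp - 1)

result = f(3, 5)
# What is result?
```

f(3, 5) = 3 * 3 * 3 * 3 * 3 = 243

Answer: 243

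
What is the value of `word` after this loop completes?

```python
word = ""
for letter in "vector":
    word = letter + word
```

Reverse 'vector'
`word` takes the values: "" → "v" → "ev" → "cev" → "tcev" → "otcev" → "rotcev"

Answer: "rotcev"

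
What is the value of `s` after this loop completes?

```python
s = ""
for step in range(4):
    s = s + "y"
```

Repeat 'y' 4 times
`s` takes the values: "" → "y" → "yy" → "yyy" → "yyyy"

Answer: "yyyy"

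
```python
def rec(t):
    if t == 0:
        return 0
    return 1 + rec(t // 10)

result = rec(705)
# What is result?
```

Count of digits of 705: 3

Answer: 3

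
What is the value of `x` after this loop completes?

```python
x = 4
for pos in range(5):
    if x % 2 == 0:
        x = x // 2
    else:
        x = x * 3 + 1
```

Collatz-style transformation from 4
`x` takes the values: 4 → 2 → 1 → 4 → 2 → 1

Answer: 1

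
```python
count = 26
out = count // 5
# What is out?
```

Trace:
`count = 26` → count = 26
`out = count // 5` → out = 5
So out = 5

Answer: 5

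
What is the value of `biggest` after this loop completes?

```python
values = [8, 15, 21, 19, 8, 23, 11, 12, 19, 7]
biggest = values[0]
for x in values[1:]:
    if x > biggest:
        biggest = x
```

Maximum of [8, 15, 21, 19, 8, 23, 11, 12, 19, 7]
`biggest` takes the values: 8 → 15 → 21 → 23

Answer: 23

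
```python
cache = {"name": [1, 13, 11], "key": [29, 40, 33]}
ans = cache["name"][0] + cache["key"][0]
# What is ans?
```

Trace:
`cache = {"name": [1, 13, 11], "key": [29, 40, 33]}` → cache = {'name': [1, 13, 11], 'key': [29, 40, 33]}
`ans = cache["name"][0] + cache["key"][0]` → ans = 30
So ans = 30

Answer: 30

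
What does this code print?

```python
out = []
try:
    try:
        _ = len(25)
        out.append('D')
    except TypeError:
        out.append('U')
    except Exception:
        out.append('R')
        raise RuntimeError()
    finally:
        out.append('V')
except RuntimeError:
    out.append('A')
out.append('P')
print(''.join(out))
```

Execution trace: 'U' (except TypeError) → 'V' (finally) → 'P' (after the try/except). Output: UVP

Answer: UVP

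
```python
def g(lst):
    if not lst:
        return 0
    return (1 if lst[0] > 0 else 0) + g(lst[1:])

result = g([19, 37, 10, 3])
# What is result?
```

Count of positive elements in [19, 37, 10, 3] = 4

Answer: 4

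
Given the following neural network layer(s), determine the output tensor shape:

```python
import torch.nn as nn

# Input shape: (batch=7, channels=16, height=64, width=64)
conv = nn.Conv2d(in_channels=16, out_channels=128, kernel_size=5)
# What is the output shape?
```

Input: (7, 16, 64, 64) -> Output: (7, 128, 60, 60)

Answer: (7, 128, 60, 60)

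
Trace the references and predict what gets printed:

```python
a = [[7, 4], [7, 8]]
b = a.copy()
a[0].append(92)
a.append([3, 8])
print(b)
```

Key concept: shallow copy with nested lists.
Step by step:
`a = [[7, 4], [7, 8]]` → a = [[7, 4], [7, 8]]
`b = a.copy()` → b = [[7, 4], [7, 8]]
`a[0].append(92)` → a = [[7, 4, 92], [7, 8]]; b = [[7, 4, 92], [7, 8]]
`a.append([3, 8])` → a = [[7, 4, 92], [7, 8], [3, 8]]
`print(b)` → prints [[7, 4, 92], [7, 8]]

Answer: [[7, 4, 92], [7, 8]]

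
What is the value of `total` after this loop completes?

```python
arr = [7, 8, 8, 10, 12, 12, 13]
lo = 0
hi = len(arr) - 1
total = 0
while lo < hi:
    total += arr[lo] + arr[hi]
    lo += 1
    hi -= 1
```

Sum of pairs from ends
`total` takes the values: 0 → 20 → 40 → 60

Answer: 60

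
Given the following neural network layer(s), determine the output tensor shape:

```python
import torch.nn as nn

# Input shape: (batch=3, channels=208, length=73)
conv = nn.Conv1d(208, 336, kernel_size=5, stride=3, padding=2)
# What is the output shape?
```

Input: (3, 208, 73) -> Output: (3, 336, 25)

Answer: (3, 336, 25)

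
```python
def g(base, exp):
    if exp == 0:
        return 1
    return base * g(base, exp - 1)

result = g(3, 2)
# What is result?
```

g(3, 2) = 3 * 3 = 9

Answer: 9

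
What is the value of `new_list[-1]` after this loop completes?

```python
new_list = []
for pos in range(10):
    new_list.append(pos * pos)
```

Last element of squares 0 to 9
`new_list` takes the values: [] → [0] → [0, 1] → [0, 1, 4] → [0, 1, 4, 9] → [0, 1, 4, 9, 16] → [0, 1, 4, 9, 16, 25] → [0, 1, 4, 9, 16, 25, 36] → [0, 1, 4, 9, 16, 25, 36, 49] → [0, 1, 4, 9, 16, 25, 36, 49, 64] → [0, 1, 4, 9, 16, 25, 36, 49, 64, 81]
So `new_list[-1]` = 81

Answer: 81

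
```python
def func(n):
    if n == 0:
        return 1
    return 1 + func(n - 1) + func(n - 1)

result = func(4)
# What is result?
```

func(n) = 1 + 2·func(n-1), func(0)=1. Closed form: (1+1)·2^4 - 1 = 31.

Answer: 31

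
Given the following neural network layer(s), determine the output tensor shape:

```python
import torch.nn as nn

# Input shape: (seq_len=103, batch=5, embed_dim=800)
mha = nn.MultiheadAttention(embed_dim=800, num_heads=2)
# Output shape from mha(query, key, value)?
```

Input: (103, 5, 800) -> Output: (103, 5, 800)

Answer: (103, 5, 800)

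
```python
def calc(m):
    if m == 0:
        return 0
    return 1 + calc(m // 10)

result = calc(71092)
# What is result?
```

Count of digits of 71092: 5

Answer: 5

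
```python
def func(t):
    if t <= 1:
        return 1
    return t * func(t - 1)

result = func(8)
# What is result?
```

func(8) = 8 * 7 * 6 * 5 * 4 * 3 * 2 * 1 = 40320

Answer: 40320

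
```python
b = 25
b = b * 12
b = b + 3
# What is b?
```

Trace:
`b = 25` → b = 25
`b = b * 12` → b = 300
`b = b + 3` → b = 303
So b = 303

Answer: 303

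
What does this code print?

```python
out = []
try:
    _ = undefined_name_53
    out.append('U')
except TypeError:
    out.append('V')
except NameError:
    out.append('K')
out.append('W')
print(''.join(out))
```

Execution trace: 'K' (except NameError) → 'W' (after the try/except). Output: KW

Answer: KW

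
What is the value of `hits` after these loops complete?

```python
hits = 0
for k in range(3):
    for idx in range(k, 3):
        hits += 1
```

Upper triangle: 3 + 2 + ... + 1
`hits` takes the values: 0 → 1 → 2 → 3 → 4 → 5 → 6

Answer: 6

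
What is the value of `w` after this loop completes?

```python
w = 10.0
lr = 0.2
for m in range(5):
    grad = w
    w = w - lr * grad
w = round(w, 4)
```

Gradient descent: w = 10.0 * (1 - 0.2)^5
`w` takes the values: 10.0 → 8.0 → 6.4 → 5.12 → 4.096 → 3.2768

Answer: 3.2768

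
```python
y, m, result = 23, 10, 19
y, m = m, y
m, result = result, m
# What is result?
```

Trace:
`y, m, result = 23, 10, 19` → y = 23; m = 10; result = 19
`y, m = m, y` → y = 10; m = 23
`m, result = result, m` → m = 19; result = 23
So result = 23

Answer: 23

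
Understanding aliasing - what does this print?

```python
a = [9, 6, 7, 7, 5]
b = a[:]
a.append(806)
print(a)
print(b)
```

Key concept: slice [:] creates copy.
Step by step:
`a = [9, 6, 7, 7, 5]` → a = [9, 6, 7, 7, 5]
`b = a[:]` → b = [9, 6, 7, 7, 5]
`a.append(806)` → a = [9, 6, 7, 7, 5, 806]
`print(a)` → prints [9, 6, 7, 7, 5, 806]
`print(b)` → prints [9, 6, 7, 7, 5]

Answer:
[9, 6, 7, 7, 5, 806]
[9, 6, 7, 7, 5]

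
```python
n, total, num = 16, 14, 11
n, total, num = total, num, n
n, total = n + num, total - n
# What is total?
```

Trace:
`n, total, num = 16, 14, 11` → n = 16; total = 14; num = 11
`n, total, num = total, num, n` → n = 14; total = 11; num = 16
`n, total = n + num, total - n` → n = 30; total = -3
So total = -3

Answer: -3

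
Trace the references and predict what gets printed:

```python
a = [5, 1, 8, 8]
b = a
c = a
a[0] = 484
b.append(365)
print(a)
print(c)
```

Key concept: multiple aliases.
Step by step:
`a = [5, 1, 8, 8]` → a = [5, 1, 8, 8]
`b = a` → b = [5, 1, 8, 8] (same object as a)
`c = a` → c = [5, 1, 8, 8] (same object as a, b)
`a[0] = 484` → a = [484, 1, 8, 8] (same object as b, c); b = [484, 1, 8, 8] (same object as a, c); c = [484, 1, 8, 8] (same object as a, b)
`b.append(365)` → a = [484, 1, 8, 8, 365] (same object as b, c); b = [484, 1, 8, 8, 365] (same object as a, c); c = [484, 1, 8, 8, 365] (same object as a, b)
`print(a)` → prints [484, 1, 8, 8, 365]
`print(c)` → prints [484, 1, 8, 8, 365]

Answer:
[484, 1, 8, 8, 365]
[484, 1, 8, 8, 365]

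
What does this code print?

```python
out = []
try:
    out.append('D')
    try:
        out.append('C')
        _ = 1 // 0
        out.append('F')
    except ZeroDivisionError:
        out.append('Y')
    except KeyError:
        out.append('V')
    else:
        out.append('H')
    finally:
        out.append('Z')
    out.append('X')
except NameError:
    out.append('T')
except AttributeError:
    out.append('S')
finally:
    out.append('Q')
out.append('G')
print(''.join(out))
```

Execution trace: 'D' (try body) → 'C' (inner try body) → 'Y' (inner except ZeroDivisionError) → 'Z' (inner finally) → 'X' (try body, no exception) → 'Q' (finally) → 'G' (after the try/except). Output: DCYZXQG

Answer: DCYZXQG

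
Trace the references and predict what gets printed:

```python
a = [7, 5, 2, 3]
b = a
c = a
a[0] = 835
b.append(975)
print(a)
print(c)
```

Key concept: multiple aliases.
Step by step:
`a = [7, 5, 2, 3]` → a = [7, 5, 2, 3]
`b = a` → b = [7, 5, 2, 3] (same object as a)
`c = a` → c = [7, 5, 2, 3] (same object as a, b)
`a[0] = 835` → a = [835, 5, 2, 3] (same object as b, c); b = [835, 5, 2, 3] (same object as a, c); c = [835, 5, 2, 3] (same object as a, b)
`b.append(975)` → a = [835, 5, 2, 3, 975] (same object as b, c); b = [835, 5, 2, 3, 975] (same object as a, c); c = [835, 5, 2, 3, 975] (same object as a, b)
`print(a)` → prints [835, 5, 2, 3, 975]
`print(c)` → prints [835, 5, 2, 3, 975]

Answer:
[835, 5, 2, 3, 975]
[835, 5, 2, 3, 975]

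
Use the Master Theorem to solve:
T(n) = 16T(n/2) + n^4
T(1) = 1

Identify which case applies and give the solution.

a=16, b=2, f(n)=n^4. log_2(16) = 4. Since c=4 = 4, Case 2 applies: T(n) = Θ(n^log_b(a) · log n) = O(n^4 log n).

Answer: O(n^4 log n) - Case 2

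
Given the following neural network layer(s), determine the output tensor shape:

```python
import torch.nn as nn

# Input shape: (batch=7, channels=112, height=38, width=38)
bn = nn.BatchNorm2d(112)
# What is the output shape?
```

Input: (7, 112, 38, 38) -> Output: (7, 112, 38, 38)

Answer: (7, 112, 38, 38)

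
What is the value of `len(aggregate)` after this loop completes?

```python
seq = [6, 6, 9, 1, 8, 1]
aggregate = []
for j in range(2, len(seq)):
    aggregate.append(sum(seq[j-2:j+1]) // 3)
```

Number of 3-element averages
`aggregate` takes the values: [] → [7] → [7, 5] → [7, 5, 6] → [7, 5, 6, 3]
So `len(aggregate)` = 4

Answer: 4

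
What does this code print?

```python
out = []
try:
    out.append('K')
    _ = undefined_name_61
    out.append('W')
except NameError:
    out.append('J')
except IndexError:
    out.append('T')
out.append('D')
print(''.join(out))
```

Execution trace: 'K' (try body) → 'J' (except NameError) → 'D' (after the try/except). Output: KJD

Answer: KJD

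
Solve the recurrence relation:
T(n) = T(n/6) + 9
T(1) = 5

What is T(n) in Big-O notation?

Each step divides n by 6 and adds 9. After log_6(n) steps we reach T(1)=5. So T(n) = 9·log_6(n) + 5 = O(log n).

Answer: O(log n)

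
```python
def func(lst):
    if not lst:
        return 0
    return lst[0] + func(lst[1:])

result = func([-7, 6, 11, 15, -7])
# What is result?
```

(-7) + 6 + 11 + 15 + (-7) + 0 = 18

Answer: 18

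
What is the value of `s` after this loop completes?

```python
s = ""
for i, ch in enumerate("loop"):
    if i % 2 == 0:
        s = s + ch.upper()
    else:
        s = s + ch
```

Uppercase even positions in 'loop'
`s` takes the values: "" → "L" → "Lo" → "LoO" → "LoOp"

Answer: "LoOp"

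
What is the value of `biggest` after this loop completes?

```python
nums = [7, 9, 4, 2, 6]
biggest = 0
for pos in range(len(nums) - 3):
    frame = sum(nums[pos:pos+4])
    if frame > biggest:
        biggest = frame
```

Max sum of 4-element window in [7, 9, 4, 2, 6]
`biggest` takes the values: 0 → 22

Answer: 22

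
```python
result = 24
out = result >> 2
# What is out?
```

Trace:
`result = 24` → result = 24
`out = result >> 2` → out = 6
So out = 6

Answer: 6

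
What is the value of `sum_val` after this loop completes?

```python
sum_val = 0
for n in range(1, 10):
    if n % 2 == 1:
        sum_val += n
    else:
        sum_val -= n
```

Add odd, subtract even
`sum_val` takes the values: 0 → 1 → -1 → 2 → -2 → 3 → -3 → 4 → -4 → 5

Answer: 5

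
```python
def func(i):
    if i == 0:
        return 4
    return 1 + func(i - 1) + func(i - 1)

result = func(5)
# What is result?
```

func(i) = 1 + 2·func(i-1), func(0)=4. Closed form: (4+1)·2^5 - 1 = 159.

Answer: 159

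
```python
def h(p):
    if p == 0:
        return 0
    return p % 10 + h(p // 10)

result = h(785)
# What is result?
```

Sum of digits of 785: 5 + 8 + 7 = 20

Answer: 20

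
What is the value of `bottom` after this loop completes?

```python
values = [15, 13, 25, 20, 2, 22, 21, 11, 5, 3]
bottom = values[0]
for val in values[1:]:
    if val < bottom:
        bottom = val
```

Minimum of [15, 13, 25, 20, 2, 22, 21, 11, 5, 3]
`bottom` takes the values: 15 → 13 → 2

Answer: 2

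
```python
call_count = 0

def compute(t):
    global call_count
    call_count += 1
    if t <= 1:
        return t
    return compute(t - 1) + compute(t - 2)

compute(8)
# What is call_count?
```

Calls(t) = 1 + Calls(t-1) + Calls(t-2); Calls(0)=Calls(1)=1. For t=8 this gives 67.

Answer: 67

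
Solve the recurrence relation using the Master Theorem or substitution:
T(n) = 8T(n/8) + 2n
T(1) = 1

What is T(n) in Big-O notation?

By Master Theorem: a=8, b=8, f(n)=2n. Since log_8(8) = 1 and f(n) = Θ(n^1), Case 2 applies. T(n) = O(n log n).

Answer: O(n log n)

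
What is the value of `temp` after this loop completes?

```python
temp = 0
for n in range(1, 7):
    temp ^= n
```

XOR of 1 to 6
`temp` takes the values: 0 → 1 → 3 → 0 → 4 → 1 → 7

Answer: 7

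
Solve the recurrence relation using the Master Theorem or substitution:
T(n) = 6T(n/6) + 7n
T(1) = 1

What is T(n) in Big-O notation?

By Master Theorem: a=6, b=6, f(n)=7n. Since log_6(6) = 1 and f(n) = Θ(n^1), Case 2 applies. T(n) = O(n log n).

Answer: O(n log n)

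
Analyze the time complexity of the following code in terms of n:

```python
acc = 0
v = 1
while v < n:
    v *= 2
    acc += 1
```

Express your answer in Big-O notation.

Each loop level contributes: log n. Multiplying the contributions gives O(log n).

Answer: O(log n)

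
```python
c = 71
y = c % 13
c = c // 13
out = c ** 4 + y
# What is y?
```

Trace:
`c = 71` → c = 71
`y = c % 13` → y = 6
`c = c // 13` → c = 5
`out = c ** 4 + y` → out = 631
So y = 6

Answer: 6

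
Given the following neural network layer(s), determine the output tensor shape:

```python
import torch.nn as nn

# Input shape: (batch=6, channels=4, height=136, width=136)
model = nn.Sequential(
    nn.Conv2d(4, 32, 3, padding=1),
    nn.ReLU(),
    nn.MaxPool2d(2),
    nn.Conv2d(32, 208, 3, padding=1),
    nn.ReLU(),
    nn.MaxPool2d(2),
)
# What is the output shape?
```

Input: (6, 4, 136, 136) -> after first Conv2d: (6, 32, 136, 136) -> after first MaxPool2d: (6, 32, 68, 68) -> after second Conv2d: (6, 208, 68, 68) -> Output: (6, 208, 34, 34)

Answer: (6, 208, 34, 34)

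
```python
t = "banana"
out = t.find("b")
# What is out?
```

Trace:
`t = "banana"` → t = 'banana'
`out = t.find("b")` → out = 0
So out = 0

Answer: 0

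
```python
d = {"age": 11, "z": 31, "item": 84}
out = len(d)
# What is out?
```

Trace:
`d = {"age": 11, "z": 31, "item": 84}` → d = {'age': 11, 'z': 31, 'item': 84}
`out = len(d)` → out = 3
So out = 3

Answer: 3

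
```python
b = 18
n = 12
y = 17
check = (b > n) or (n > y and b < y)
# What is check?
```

Trace:
`b = 18` → b = 18
`n = 12` → n = 12
`y = 17` → y = 17
`check = (b > n) or (n > y and b < y)` → check = True
So check = True

Answer: True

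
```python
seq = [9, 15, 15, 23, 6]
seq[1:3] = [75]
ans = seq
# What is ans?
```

Trace:
`seq = [9, 15, 15, 23, 6]` → seq = [9, 15, 15, 23, 6]
`seq[1:3] = [75]` → seq = [9, 75, 23, 6]
`ans = seq` → ans = [9, 75, 23, 6]
So ans = [9, 75, 23, 6]

Answer: [9, 75, 23, 6]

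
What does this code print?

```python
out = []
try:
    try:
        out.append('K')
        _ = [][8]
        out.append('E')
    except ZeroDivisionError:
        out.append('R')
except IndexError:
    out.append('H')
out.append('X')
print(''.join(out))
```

Execution trace: 'K' (try body) → 'H' (outer except IndexError) → 'X' (after the try/except). Output: KHX

Answer: KHX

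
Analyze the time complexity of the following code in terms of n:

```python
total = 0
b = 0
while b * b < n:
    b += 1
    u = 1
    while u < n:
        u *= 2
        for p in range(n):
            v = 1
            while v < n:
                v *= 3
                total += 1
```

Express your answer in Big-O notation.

Each loop level contributes: √n × log n × n × log n. Multiplying the contributions gives O(n√n log² n).

Answer: O(n√n log² n)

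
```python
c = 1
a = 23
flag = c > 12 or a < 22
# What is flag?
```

Trace:
`c = 1` → c = 1
`a = 23` → a = 23
`flag = c > 12 or a < 22` → flag = False
So flag = False

Answer: False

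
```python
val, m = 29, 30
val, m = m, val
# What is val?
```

Trace:
`val, m = 29, 30` → val = 29; m = 30
`val, m = m, val` → val = 30; m = 29
So val = 30

Answer: 30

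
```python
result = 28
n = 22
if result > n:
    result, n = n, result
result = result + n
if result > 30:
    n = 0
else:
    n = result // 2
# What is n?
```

Trace:
`result = 28` → result = 28
`n = 22` → n = 22
`if result > n: ...` → result > n is True → result = 22; n = 28
`result = result + n` → result = 50
`if result > 30: ...` → result > 30 is True → n = 0
So n = 0

Answer: 0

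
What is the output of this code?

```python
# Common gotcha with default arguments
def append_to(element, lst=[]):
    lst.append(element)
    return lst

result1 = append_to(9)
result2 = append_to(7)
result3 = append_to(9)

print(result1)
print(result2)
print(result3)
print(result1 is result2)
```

Key concept: mutable default argument gotcha.
Step by step:
`result1 = append_to(9)` → result1 = [9]
`result2 = append_to(7)` → result1 = [9, 7] (same object as result2); result2 = [9, 7] (same object as result1)
`result3 = append_to(9)` → result1 = [9, 7, 9] (same object as result2, result3); result2 = [9, 7, 9] (same object as result1, result3); result3 = [9, 7, 9] (same object as result1, result2)
`print(result1)` → prints [9, 7, 9]
`print(result2)` → prints [9, 7, 9]
`print(result3)` → prints [9, 7, 9]
`print(result1 is result2)` → prints True

Answer:
[9, 7, 9]
[9, 7, 9]
[9, 7, 9]
True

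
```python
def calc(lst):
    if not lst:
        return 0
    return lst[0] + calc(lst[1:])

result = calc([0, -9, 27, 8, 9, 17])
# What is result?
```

0 + (-9) + 27 + 8 + 9 + 17 + 0 = 52

Answer: 52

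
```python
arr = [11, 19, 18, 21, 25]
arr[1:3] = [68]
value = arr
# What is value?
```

Trace:
`arr = [11, 19, 18, 21, 25]` → arr = [11, 19, 18, 21, 25]
`arr[1:3] = [68]` → arr = [11, 68, 21, 25]
`value = arr` → value = [11, 68, 21, 25]
So value = [11, 68, 21, 25]

Answer: [11, 68, 21, 25]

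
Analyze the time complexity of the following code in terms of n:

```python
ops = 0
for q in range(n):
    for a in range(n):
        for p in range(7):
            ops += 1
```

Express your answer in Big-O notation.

Each loop level contributes: n × n × 1. Multiplying the contributions gives O(n^2).

Answer: O(n^2)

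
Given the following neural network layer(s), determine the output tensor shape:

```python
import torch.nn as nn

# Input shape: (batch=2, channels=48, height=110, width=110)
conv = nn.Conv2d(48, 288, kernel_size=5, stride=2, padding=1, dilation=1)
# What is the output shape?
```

Input: (2, 48, 110, 110) -> Output: (2, 288, 54, 54)

Answer: (2, 288, 54, 54)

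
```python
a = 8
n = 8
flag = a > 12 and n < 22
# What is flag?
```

Trace:
`a = 8` → a = 8
`n = 8` → n = 8
`flag = a > 12 and n < 22` → flag = False
So flag = False

Answer: False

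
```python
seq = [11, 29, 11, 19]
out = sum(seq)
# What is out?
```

Trace:
`seq = [11, 29, 11, 19]` → seq = [11, 29, 11, 19]
`out = sum(seq)` → out = 70
So out = 70

Answer: 70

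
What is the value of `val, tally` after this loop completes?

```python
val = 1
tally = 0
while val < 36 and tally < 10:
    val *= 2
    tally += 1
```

Double until >= 36 or 10 iterations
`val, tally` takes the values: (1, 0) → (2, 0) → (2, 1) → (4, 1) → (4, 2) → (8, 2) → (8, 3) → (16, 3) → (16, 4) → (32, 4) → (32, 5) → (64, 5) → (64, 6)

Answer: 64, 6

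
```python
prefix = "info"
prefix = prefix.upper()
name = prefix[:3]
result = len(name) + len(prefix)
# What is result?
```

Trace:
`prefix = "info"` → prefix = 'info'
`prefix = prefix.upper()` → prefix = 'INFO'
`name = prefix[:3]` → name = 'INF'
`result = len(name) + len(prefix)` → result = 7
So result = 7

Answer: 7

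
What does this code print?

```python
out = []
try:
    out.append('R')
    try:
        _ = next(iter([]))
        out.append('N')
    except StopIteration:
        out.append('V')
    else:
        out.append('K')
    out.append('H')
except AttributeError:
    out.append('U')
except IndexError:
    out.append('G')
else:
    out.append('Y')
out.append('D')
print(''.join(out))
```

Execution trace: 'R' (try body) → 'V' (inner except StopIteration) → 'H' (try body, no exception) → 'Y' (else) → 'D' (after the try/except). Output: RVHYD

Answer: RVHYD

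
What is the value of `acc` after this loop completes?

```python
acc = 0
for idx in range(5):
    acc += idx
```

Sum of 0 to 4 = 10
`acc` takes the values: 0 → 1 → 3 → 6 → 10

Answer: 10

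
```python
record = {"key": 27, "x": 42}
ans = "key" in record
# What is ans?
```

Trace:
`record = {"key": 27, "x": 42}` → record = {'key': 27, 'x': 42}
`ans = "key" in record` → ans = True
So ans = True

Answer: True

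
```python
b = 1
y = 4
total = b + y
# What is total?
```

Trace:
`b = 1` → b = 1
`y = 4` → y = 4
`total = b + y` → total = 5
So total = 5

Answer: 5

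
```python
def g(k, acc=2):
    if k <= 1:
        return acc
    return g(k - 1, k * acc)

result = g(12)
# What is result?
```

Accumulator trace (n, acc): (12, 2) -> (11, 24) -> (10, 264) -> (9, 2640) -> (8, 23760) -> (7, 190080) -> (6, 1330560) -> (5, 7983360) -> (4, 39916800) -> (3, 159667200) -> (2, 479001600) -> (1, 958003200) -> return 958003200

Answer: 958003200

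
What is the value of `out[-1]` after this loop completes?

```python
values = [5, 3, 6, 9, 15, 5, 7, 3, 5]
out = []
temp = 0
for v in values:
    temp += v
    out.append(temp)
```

Cumulative sum ends at 58
`out` takes the values: [] → [5] → [5, 8] → [5, 8, 14] → [5, 8, 14, 23] → [5, 8, 14, 23, 38] → [5, 8, 14, 23, 38, 43] → [5, 8, 14, 23, 38, 43, 50] → [5, 8, 14, 23, 38, 43, 50, 53] → [5, 8, 14, 23, 38, 43, 50, 53, 58]
So `out[-1]` = 58

Answer: 58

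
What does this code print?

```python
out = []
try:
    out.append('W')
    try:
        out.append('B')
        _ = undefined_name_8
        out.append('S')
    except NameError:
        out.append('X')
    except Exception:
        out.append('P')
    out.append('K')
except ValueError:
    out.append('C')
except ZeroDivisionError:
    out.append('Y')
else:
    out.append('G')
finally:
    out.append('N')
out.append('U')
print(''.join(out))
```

Execution trace: 'W' (try body) → 'B' (inner try body) → 'X' (inner except NameError) → 'K' (try body, no exception) → 'G' (else) → 'N' (finally) → 'U' (after the try/except). Output: WBXKGNU

Answer: WBXKGNU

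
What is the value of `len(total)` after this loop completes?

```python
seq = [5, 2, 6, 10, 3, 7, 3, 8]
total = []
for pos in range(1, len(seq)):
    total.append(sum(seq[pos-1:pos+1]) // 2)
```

Number of 2-element averages
`total` takes the values: [] → [3] → [3, 4] → [3, 4, 8] → [3, 4, 8, 6] → [3, 4, 8, 6, 5] → [3, 4, 8, 6, 5, 5] → [3, 4, 8, 6, 5, 5, 5]
So `len(total)` = 7

Answer: 7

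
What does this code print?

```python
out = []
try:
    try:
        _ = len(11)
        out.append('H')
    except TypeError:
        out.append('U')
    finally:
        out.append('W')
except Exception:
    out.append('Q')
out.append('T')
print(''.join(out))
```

Execution trace: 'U' (inner except TypeError) → 'W' (inner finally) → 'T' (after the try/except). Output: UWT

Answer: UWT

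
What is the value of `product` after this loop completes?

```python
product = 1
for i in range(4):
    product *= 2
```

2^4 = 16
`product` takes the values: 1 → 2 → 4 → 8 → 16

Answer: 16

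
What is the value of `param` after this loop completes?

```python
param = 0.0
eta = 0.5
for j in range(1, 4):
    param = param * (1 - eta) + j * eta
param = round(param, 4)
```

Moving average with lr=0.5
`param` takes the values: 0.0 → 0.5 → 1.25 → 2.125

Answer: 2.125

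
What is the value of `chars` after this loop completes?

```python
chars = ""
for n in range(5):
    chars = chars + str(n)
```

Concatenate digits 0 to 4
`chars` takes the values: "" → "0" → "01" → "012" → "0123" → "01234"

Answer: "01234"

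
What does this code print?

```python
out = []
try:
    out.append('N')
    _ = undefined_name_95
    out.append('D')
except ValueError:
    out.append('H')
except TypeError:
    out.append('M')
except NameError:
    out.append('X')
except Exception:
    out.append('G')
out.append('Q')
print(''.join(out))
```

Execution trace: 'N' (try body) → 'X' (except NameError) → 'Q' (after the try/except). Output: NXQ

Answer: NXQ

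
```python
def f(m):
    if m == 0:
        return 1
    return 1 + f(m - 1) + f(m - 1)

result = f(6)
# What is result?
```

f(m) = 1 + 2·f(m-1), f(0)=1. Closed form: (1+1)·2^6 - 1 = 127.

Answer: 127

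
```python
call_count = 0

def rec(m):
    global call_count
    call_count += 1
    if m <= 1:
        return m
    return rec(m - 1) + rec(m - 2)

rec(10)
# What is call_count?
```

Calls(m) = 1 + Calls(m-1) + Calls(m-2); Calls(0)=Calls(1)=1. For m=10 this gives 177.

Answer: 177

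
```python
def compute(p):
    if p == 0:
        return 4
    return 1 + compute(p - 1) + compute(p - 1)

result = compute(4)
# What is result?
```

compute(p) = 1 + 2·compute(p-1), compute(0)=4. Closed form: (4+1)·2^4 - 1 = 79.

Answer: 79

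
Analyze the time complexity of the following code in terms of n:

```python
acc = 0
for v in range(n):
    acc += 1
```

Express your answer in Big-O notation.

Each loop level contributes: n. Multiplying the contributions gives O(n).

Answer: O(n)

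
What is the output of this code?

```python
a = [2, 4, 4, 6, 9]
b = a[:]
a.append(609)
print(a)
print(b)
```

Key concept: slice [:] creates copy.
Step by step:
`a = [2, 4, 4, 6, 9]` → a = [2, 4, 4, 6, 9]
`b = a[:]` → b = [2, 4, 4, 6, 9]
`a.append(609)` → a = [2, 4, 4, 6, 9, 609]
`print(a)` → prints [2, 4, 4, 6, 9, 609]
`print(b)` → prints [2, 4, 4, 6, 9]

Answer:
[2, 4, 4, 6, 9, 609]
[2, 4, 4, 6, 9]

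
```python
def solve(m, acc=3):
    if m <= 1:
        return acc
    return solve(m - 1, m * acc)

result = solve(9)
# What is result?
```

Accumulator trace (n, acc): (9, 3) -> (8, 27) -> (7, 216) -> (6, 1512) -> (5, 9072) -> (4, 45360) -> (3, 181440) -> (2, 544320) -> (1, 1088640) -> return 1088640

Answer: 1088640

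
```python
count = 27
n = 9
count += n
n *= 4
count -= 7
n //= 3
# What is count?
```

Trace:
`count = 27` → count = 27
`n = 9` → n = 9
`count += n` → count = 36
`n *= 4` → n = 36
`count -= 7` → count = 29
`n //= 3` → n = 12
So count = 29

Answer: 29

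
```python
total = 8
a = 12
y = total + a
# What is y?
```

Trace:
`total = 8` → total = 8
`a = 12` → a = 12
`y = total + a` → y = 20
So y = 20

Answer: 20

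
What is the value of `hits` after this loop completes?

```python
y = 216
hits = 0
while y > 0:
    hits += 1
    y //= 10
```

Count digits by repeated division by 10
`hits` takes the values: 0 → 1 → 2 → 3

Answer: 3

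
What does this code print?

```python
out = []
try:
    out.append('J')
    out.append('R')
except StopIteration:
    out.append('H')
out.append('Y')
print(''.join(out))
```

Execution trace: 'J' (try body) → 'R' (try body, no exception) → 'Y' (after the try/except). Output: JRY

Answer: JRY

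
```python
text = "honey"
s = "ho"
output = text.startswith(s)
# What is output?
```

Trace:
`text = "honey"` → text = 'honey'
`s = "ho"` → s = 'ho'
`output = text.startswith(s)` → output = True
So output = True

Answer: True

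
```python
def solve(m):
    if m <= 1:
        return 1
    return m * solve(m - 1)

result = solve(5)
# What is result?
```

solve(5) = 5 * 4 * 3 * 2 * 1 = 120

Answer: 120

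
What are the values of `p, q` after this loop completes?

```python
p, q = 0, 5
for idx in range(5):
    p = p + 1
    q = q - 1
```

p goes 0→5, q goes 5→0
`p, q` takes the values: (0, 5) → (1, 5) → (1, 4) → (2, 4) → (2, 3) → (3, 3) → (3, 2) → (4, 2) → (4, 1) → (5, 1) → (5, 0)

Answer: 5, 0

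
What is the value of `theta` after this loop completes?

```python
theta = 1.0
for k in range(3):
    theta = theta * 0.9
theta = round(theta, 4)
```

Exponential decay: 1.0 * 0.9^3
`theta` takes the values: 1.0 → 0.9 → 0.81 → 0.729

Answer: 0.729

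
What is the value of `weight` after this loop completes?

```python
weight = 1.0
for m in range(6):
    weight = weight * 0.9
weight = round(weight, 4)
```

Exponential decay: 1.0 * 0.9^6
`weight` takes the values: 1.0 → 0.9 → 0.81 → 0.729 → 0.6561 → 0.59049 → 0.531441 → 0.5314

Answer: 0.5314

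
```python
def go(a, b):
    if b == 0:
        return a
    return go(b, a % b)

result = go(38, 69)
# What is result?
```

go(38, 69) -> go(69, 38) -> go(38, 31) -> go(31, 7) -> go(7, 3) -> go(3, 1) -> go(1, 0) -> 1

Answer: 1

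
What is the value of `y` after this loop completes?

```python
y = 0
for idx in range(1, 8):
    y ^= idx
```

XOR of 1 to 7
`y` takes the values: 0 → 1 → 3 → 0 → 4 → 1 → 7 → 0

Answer: 0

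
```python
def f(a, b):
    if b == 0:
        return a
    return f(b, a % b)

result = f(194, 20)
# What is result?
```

f(194, 20) -> f(20, 14) -> f(14, 6) -> f(6, 2) -> f(2, 0) -> 2

Answer: 2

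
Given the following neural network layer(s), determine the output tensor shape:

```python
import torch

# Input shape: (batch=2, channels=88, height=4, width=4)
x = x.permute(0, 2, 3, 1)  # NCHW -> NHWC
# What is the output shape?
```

Input: (2, 88, 4, 4) -> Output: (2, 4, 4, 88)

Answer: (2, 4, 4, 88)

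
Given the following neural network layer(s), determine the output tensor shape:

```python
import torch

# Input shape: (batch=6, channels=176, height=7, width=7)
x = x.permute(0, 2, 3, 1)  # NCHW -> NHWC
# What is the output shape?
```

Input: (6, 176, 7, 7) -> Output: (6, 7, 7, 176)

Answer: (6, 7, 7, 176)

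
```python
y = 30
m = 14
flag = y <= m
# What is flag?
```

Trace:
`y = 30` → y = 30
`m = 14` → m = 14
`flag = y <= m` → flag = False
So flag = False

Answer: False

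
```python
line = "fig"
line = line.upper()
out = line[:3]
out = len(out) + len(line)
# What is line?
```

Trace:
`line = "fig"` → line = 'fig'
`line = line.upper()` → line = 'FIG'
`out = line[:3]` → out = 'FIG'
`out = len(out) + len(line)` → out = 6
So line = 'FIG'

Answer: 'FIG'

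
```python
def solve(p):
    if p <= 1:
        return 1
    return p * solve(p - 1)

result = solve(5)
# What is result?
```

solve(5) = 5 * 4 * 3 * 2 * 1 = 120

Answer: 120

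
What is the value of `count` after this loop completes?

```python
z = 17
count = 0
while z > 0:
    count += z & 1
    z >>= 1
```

Count set bits in 17 (binary: 0b10001)
`count` takes the values: 0 → 1 → 2

Answer: 2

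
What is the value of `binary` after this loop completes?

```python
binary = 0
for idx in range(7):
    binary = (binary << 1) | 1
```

Build 7 consecutive 1-bits: 0b1111111
`binary` takes the values: 0 → 1 → 3 → 7 → 15 → 31 → 63 → 127

Answer: 127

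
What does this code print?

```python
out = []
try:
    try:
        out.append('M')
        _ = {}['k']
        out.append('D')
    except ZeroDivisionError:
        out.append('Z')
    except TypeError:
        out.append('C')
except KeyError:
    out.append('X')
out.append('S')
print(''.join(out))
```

Execution trace: 'M' (try body) → 'X' (outer except KeyError) → 'S' (after the try/except). Output: MXS

Answer: MXS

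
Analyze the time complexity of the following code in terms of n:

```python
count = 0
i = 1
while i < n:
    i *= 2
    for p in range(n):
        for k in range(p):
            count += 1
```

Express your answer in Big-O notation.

Each loop level contributes: log n × n × n. Multiplying the contributions gives O(n^2 log n).

Answer: O(n^2 log n)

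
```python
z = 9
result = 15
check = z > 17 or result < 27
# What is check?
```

Trace:
`z = 9` → z = 9
`result = 15` → result = 15
`check = z > 17 or result < 27` → check = True
So check = True

Answer: True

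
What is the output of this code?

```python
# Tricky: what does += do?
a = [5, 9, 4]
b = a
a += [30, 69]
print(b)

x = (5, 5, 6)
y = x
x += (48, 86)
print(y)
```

Key concept: += behavior differs for mutable vs immutable.
Step by step:
`a = [5, 9, 4]` → a = [5, 9, 4]
`b = a` → b = [5, 9, 4] (same object as a)
`a += [30, 69]` → a = [5, 9, 4, 30, 69] (same object as b); b = [5, 9, 4, 30, 69] (same object as a)
`print(b)` → prints [5, 9, 4, 30, 69]
`x = (5, 5, 6)` → x = (5, 5, 6)
`y = x` → y = (5, 5, 6)
`x += (48, 86)` → x = (5, 5, 6, 48, 86)
`print(y)` → prints (5, 5, 6)

Answer:
[5, 9, 4, 30, 69]
(5, 5, 6)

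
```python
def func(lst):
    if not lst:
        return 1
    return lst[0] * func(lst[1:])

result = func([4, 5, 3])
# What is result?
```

Product over [4, 5, 3] = 4 * 5 * 3 = 60

Answer: 60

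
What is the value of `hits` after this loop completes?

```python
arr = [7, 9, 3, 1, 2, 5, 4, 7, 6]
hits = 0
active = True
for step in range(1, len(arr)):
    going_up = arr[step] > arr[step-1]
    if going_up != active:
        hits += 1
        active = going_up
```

Count direction changes in [7, 9, 3, 1, 2, 5, 4, 7, 6]
`hits` takes the values: 0 → 1 → 2 → 3 → 4 → 5

Answer: 5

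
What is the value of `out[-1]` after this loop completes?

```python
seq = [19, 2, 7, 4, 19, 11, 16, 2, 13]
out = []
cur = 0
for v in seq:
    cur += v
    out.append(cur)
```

Cumulative sum ends at 93
`out` takes the values: [] → [19] → [19, 21] → [19, 21, 28] → [19, 21, 28, 32] → [19, 21, 28, 32, 51] → [19, 21, 28, 32, 51, 62] → [19, 21, 28, 32, 51, 62, 78] → [19, 21, 28, 32, 51, 62, 78, 80] → [19, 21, 28, 32, 51, 62, 78, 80, 93]
So `out[-1]` = 93

Answer: 93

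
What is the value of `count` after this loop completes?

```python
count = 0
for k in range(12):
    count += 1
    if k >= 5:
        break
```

Loop breaks when k reaches 5, count is 6
`count` takes the values: 0 → 1 → 2 → 3 → 4 → 5 → 6

Answer: 6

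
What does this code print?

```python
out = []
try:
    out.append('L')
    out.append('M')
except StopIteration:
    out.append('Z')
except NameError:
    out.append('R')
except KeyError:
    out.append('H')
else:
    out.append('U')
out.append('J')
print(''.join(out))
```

Execution trace: 'L' (try body) → 'M' (try body, no exception) → 'U' (else) → 'J' (after the try/except). Output: LMUJ

Answer: LMUJ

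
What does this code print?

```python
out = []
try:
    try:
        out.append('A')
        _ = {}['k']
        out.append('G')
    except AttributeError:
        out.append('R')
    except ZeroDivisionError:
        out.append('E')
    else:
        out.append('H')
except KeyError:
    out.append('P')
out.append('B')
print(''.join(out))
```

Execution trace: 'A' (try body) → 'P' (outer except KeyError) → 'B' (after the try/except). Output: APB

Answer: APB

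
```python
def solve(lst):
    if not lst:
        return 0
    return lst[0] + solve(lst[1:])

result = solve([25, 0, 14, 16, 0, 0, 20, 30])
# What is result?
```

25 + 0 + 14 + 16 + 0 + 0 + 20 + 30 + 0 = 105

Answer: 105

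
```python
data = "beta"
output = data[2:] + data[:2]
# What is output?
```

Trace:
`data = "beta"` → data = 'beta'
`output = data[2:] + data[:2]` → output = 'tabe'
So output = 'tabe'

Answer: 'tabe'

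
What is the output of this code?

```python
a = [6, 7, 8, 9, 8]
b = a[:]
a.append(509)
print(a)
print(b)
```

Key concept: slice [:] creates copy.
Step by step:
`a = [6, 7, 8, 9, 8]` → a = [6, 7, 8, 9, 8]
`b = a[:]` → b = [6, 7, 8, 9, 8]
`a.append(509)` → a = [6, 7, 8, 9, 8, 509]
`print(a)` → prints [6, 7, 8, 9, 8, 509]
`print(b)` → prints [6, 7, 8, 9, 8]

Answer:
[6, 7, 8, 9, 8, 509]
[6, 7, 8, 9, 8]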